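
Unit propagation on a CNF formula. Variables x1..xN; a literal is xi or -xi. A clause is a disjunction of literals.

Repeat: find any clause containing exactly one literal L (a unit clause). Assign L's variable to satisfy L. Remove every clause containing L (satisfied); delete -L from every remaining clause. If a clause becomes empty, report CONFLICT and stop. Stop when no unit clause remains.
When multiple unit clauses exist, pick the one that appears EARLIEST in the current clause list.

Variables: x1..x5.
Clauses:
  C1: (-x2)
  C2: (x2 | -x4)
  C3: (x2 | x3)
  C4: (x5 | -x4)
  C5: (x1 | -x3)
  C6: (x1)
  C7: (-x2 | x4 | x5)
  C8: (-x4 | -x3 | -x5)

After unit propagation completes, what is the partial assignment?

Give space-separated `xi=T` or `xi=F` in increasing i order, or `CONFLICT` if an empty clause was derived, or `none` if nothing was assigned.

unit clause [-2] forces x2=F; simplify:
  drop 2 from [2, -4] -> [-4]
  drop 2 from [2, 3] -> [3]
  satisfied 2 clause(s); 6 remain; assigned so far: [2]
unit clause [-4] forces x4=F; simplify:
  satisfied 3 clause(s); 3 remain; assigned so far: [2, 4]
unit clause [3] forces x3=T; simplify:
  drop -3 from [1, -3] -> [1]
  satisfied 1 clause(s); 2 remain; assigned so far: [2, 3, 4]
unit clause [1] forces x1=T; simplify:
  satisfied 2 clause(s); 0 remain; assigned so far: [1, 2, 3, 4]

Answer: x1=T x2=F x3=T x4=F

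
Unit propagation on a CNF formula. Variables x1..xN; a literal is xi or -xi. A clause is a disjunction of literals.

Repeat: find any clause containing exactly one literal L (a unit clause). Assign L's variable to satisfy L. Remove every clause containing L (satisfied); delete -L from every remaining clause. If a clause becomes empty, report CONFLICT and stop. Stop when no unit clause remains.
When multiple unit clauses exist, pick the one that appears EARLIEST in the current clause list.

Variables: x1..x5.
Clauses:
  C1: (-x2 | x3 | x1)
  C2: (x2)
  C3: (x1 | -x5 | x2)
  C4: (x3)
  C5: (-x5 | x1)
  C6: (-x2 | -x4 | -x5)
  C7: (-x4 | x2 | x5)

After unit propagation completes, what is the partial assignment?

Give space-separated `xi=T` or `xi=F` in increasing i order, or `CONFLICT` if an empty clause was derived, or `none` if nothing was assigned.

unit clause [2] forces x2=T; simplify:
  drop -2 from [-2, 3, 1] -> [3, 1]
  drop -2 from [-2, -4, -5] -> [-4, -5]
  satisfied 3 clause(s); 4 remain; assigned so far: [2]
unit clause [3] forces x3=T; simplify:
  satisfied 2 clause(s); 2 remain; assigned so far: [2, 3]

Answer: x2=T x3=T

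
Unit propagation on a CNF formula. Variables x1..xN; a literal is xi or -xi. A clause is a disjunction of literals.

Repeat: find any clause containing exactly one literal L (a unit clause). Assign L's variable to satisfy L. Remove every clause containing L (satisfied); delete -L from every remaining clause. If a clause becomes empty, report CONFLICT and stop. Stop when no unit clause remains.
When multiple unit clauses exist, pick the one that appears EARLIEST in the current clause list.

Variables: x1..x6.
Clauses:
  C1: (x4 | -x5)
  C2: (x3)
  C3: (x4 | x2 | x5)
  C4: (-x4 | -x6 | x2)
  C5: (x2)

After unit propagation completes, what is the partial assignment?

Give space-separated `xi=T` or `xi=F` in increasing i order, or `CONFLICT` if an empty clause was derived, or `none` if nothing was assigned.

Answer: x2=T x3=T

Derivation:
unit clause [3] forces x3=T; simplify:
  satisfied 1 clause(s); 4 remain; assigned so far: [3]
unit clause [2] forces x2=T; simplify:
  satisfied 3 clause(s); 1 remain; assigned so far: [2, 3]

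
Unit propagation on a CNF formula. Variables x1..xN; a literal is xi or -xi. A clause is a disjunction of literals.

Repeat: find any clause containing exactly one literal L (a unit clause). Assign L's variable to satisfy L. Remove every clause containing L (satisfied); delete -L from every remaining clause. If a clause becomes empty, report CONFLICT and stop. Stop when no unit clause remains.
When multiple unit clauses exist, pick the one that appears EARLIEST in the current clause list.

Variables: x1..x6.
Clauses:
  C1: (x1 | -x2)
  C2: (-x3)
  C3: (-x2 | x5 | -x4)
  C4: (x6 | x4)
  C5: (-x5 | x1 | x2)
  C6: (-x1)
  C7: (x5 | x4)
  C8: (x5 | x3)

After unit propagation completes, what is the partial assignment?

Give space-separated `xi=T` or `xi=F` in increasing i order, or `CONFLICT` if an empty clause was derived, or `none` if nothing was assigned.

Answer: CONFLICT

Derivation:
unit clause [-3] forces x3=F; simplify:
  drop 3 from [5, 3] -> [5]
  satisfied 1 clause(s); 7 remain; assigned so far: [3]
unit clause [-1] forces x1=F; simplify:
  drop 1 from [1, -2] -> [-2]
  drop 1 from [-5, 1, 2] -> [-5, 2]
  satisfied 1 clause(s); 6 remain; assigned so far: [1, 3]
unit clause [-2] forces x2=F; simplify:
  drop 2 from [-5, 2] -> [-5]
  satisfied 2 clause(s); 4 remain; assigned so far: [1, 2, 3]
unit clause [-5] forces x5=F; simplify:
  drop 5 from [5, 4] -> [4]
  drop 5 from [5] -> [] (empty!)
  satisfied 1 clause(s); 3 remain; assigned so far: [1, 2, 3, 5]
CONFLICT (empty clause)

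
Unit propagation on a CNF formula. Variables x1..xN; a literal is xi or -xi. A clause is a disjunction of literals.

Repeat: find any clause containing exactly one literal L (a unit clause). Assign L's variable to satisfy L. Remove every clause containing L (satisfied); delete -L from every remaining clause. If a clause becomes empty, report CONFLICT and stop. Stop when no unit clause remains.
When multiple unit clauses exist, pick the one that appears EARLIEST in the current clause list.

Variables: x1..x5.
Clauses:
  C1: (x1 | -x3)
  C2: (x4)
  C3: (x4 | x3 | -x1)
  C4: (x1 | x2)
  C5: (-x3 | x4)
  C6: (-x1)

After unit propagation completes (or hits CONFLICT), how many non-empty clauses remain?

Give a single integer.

Answer: 0

Derivation:
unit clause [4] forces x4=T; simplify:
  satisfied 3 clause(s); 3 remain; assigned so far: [4]
unit clause [-1] forces x1=F; simplify:
  drop 1 from [1, -3] -> [-3]
  drop 1 from [1, 2] -> [2]
  satisfied 1 clause(s); 2 remain; assigned so far: [1, 4]
unit clause [-3] forces x3=F; simplify:
  satisfied 1 clause(s); 1 remain; assigned so far: [1, 3, 4]
unit clause [2] forces x2=T; simplify:
  satisfied 1 clause(s); 0 remain; assigned so far: [1, 2, 3, 4]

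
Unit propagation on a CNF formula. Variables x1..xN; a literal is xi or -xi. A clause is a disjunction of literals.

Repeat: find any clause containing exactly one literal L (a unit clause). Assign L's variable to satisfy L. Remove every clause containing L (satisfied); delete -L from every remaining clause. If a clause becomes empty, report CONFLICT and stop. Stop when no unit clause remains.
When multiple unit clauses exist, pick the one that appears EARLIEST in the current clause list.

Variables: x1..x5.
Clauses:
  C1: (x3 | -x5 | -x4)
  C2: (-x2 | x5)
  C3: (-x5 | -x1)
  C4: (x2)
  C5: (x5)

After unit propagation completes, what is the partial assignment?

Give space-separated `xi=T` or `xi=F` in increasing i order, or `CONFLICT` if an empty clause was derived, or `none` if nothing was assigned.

unit clause [2] forces x2=T; simplify:
  drop -2 from [-2, 5] -> [5]
  satisfied 1 clause(s); 4 remain; assigned so far: [2]
unit clause [5] forces x5=T; simplify:
  drop -5 from [3, -5, -4] -> [3, -4]
  drop -5 from [-5, -1] -> [-1]
  satisfied 2 clause(s); 2 remain; assigned so far: [2, 5]
unit clause [-1] forces x1=F; simplify:
  satisfied 1 clause(s); 1 remain; assigned so far: [1, 2, 5]

Answer: x1=F x2=T x5=T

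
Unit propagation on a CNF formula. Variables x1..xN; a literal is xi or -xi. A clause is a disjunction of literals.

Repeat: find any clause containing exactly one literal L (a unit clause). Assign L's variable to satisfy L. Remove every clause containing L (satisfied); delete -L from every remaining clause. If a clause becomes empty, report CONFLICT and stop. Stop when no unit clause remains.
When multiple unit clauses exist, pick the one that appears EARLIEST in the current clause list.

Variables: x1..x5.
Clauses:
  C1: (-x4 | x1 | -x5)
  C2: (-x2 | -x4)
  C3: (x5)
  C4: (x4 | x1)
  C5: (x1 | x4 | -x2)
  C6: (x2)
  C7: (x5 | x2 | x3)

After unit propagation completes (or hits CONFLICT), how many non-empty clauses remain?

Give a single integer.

unit clause [5] forces x5=T; simplify:
  drop -5 from [-4, 1, -5] -> [-4, 1]
  satisfied 2 clause(s); 5 remain; assigned so far: [5]
unit clause [2] forces x2=T; simplify:
  drop -2 from [-2, -4] -> [-4]
  drop -2 from [1, 4, -2] -> [1, 4]
  satisfied 1 clause(s); 4 remain; assigned so far: [2, 5]
unit clause [-4] forces x4=F; simplify:
  drop 4 from [4, 1] -> [1]
  drop 4 from [1, 4] -> [1]
  satisfied 2 clause(s); 2 remain; assigned so far: [2, 4, 5]
unit clause [1] forces x1=T; simplify:
  satisfied 2 clause(s); 0 remain; assigned so far: [1, 2, 4, 5]

Answer: 0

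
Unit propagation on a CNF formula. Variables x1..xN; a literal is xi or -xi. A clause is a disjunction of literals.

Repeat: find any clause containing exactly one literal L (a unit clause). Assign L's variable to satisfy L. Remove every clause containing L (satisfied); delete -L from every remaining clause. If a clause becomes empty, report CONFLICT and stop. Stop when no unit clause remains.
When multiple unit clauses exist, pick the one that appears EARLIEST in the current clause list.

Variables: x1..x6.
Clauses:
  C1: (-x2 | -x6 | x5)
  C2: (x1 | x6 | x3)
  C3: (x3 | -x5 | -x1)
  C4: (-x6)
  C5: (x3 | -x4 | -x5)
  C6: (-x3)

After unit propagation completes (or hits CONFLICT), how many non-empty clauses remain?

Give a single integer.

Answer: 0

Derivation:
unit clause [-6] forces x6=F; simplify:
  drop 6 from [1, 6, 3] -> [1, 3]
  satisfied 2 clause(s); 4 remain; assigned so far: [6]
unit clause [-3] forces x3=F; simplify:
  drop 3 from [1, 3] -> [1]
  drop 3 from [3, -5, -1] -> [-5, -1]
  drop 3 from [3, -4, -5] -> [-4, -5]
  satisfied 1 clause(s); 3 remain; assigned so far: [3, 6]
unit clause [1] forces x1=T; simplify:
  drop -1 from [-5, -1] -> [-5]
  satisfied 1 clause(s); 2 remain; assigned so far: [1, 3, 6]
unit clause [-5] forces x5=F; simplify:
  satisfied 2 clause(s); 0 remain; assigned so far: [1, 3, 5, 6]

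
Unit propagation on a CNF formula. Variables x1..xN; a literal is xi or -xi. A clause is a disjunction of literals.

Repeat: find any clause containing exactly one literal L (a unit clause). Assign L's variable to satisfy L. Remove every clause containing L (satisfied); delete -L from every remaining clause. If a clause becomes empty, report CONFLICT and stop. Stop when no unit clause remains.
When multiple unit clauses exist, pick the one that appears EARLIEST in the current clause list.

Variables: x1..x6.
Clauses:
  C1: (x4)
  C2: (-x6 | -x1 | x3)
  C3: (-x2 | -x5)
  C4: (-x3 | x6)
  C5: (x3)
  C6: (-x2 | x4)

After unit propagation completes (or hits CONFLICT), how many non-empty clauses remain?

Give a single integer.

unit clause [4] forces x4=T; simplify:
  satisfied 2 clause(s); 4 remain; assigned so far: [4]
unit clause [3] forces x3=T; simplify:
  drop -3 from [-3, 6] -> [6]
  satisfied 2 clause(s); 2 remain; assigned so far: [3, 4]
unit clause [6] forces x6=T; simplify:
  satisfied 1 clause(s); 1 remain; assigned so far: [3, 4, 6]

Answer: 1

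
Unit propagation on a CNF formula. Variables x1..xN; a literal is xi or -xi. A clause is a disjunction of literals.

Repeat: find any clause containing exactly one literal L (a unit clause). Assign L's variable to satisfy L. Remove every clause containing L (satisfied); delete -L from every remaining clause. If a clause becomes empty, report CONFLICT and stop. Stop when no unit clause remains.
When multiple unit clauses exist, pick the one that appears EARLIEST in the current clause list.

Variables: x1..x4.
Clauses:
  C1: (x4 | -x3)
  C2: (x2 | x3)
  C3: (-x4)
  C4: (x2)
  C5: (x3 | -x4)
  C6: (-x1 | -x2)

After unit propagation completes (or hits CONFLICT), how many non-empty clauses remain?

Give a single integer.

unit clause [-4] forces x4=F; simplify:
  drop 4 from [4, -3] -> [-3]
  satisfied 2 clause(s); 4 remain; assigned so far: [4]
unit clause [-3] forces x3=F; simplify:
  drop 3 from [2, 3] -> [2]
  satisfied 1 clause(s); 3 remain; assigned so far: [3, 4]
unit clause [2] forces x2=T; simplify:
  drop -2 from [-1, -2] -> [-1]
  satisfied 2 clause(s); 1 remain; assigned so far: [2, 3, 4]
unit clause [-1] forces x1=F; simplify:
  satisfied 1 clause(s); 0 remain; assigned so far: [1, 2, 3, 4]

Answer: 0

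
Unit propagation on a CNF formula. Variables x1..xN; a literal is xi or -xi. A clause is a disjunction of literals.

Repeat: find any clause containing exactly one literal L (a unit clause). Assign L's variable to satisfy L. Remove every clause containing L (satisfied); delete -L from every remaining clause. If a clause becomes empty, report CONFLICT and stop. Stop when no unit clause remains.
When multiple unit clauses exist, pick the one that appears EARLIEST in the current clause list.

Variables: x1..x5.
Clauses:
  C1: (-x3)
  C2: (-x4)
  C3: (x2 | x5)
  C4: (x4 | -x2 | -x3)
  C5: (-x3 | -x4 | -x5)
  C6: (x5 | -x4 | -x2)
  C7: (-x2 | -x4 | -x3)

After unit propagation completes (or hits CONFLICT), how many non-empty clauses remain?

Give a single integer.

Answer: 1

Derivation:
unit clause [-3] forces x3=F; simplify:
  satisfied 4 clause(s); 3 remain; assigned so far: [3]
unit clause [-4] forces x4=F; simplify:
  satisfied 2 clause(s); 1 remain; assigned so far: [3, 4]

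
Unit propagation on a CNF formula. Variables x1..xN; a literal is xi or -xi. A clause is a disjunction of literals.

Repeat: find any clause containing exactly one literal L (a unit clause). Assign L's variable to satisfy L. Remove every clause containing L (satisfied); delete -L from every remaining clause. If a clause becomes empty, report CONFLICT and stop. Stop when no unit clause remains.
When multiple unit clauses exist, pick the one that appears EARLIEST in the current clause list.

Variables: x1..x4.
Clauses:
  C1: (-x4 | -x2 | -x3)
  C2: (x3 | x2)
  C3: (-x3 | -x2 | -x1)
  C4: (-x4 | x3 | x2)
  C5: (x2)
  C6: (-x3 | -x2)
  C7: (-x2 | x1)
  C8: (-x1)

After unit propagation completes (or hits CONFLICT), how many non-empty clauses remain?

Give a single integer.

Answer: 0

Derivation:
unit clause [2] forces x2=T; simplify:
  drop -2 from [-4, -2, -3] -> [-4, -3]
  drop -2 from [-3, -2, -1] -> [-3, -1]
  drop -2 from [-3, -2] -> [-3]
  drop -2 from [-2, 1] -> [1]
  satisfied 3 clause(s); 5 remain; assigned so far: [2]
unit clause [-3] forces x3=F; simplify:
  satisfied 3 clause(s); 2 remain; assigned so far: [2, 3]
unit clause [1] forces x1=T; simplify:
  drop -1 from [-1] -> [] (empty!)
  satisfied 1 clause(s); 1 remain; assigned so far: [1, 2, 3]
CONFLICT (empty clause)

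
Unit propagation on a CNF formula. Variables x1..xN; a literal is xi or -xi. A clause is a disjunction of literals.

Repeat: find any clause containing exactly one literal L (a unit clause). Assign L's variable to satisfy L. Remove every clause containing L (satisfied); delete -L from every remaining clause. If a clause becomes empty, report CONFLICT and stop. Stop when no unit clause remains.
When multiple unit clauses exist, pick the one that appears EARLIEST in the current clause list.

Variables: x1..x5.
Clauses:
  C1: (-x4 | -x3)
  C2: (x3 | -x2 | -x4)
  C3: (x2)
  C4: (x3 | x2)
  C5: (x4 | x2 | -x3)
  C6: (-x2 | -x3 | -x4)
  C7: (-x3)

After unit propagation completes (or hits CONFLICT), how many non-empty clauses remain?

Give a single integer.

unit clause [2] forces x2=T; simplify:
  drop -2 from [3, -2, -4] -> [3, -4]
  drop -2 from [-2, -3, -4] -> [-3, -4]
  satisfied 3 clause(s); 4 remain; assigned so far: [2]
unit clause [-3] forces x3=F; simplify:
  drop 3 from [3, -4] -> [-4]
  satisfied 3 clause(s); 1 remain; assigned so far: [2, 3]
unit clause [-4] forces x4=F; simplify:
  satisfied 1 clause(s); 0 remain; assigned so far: [2, 3, 4]

Answer: 0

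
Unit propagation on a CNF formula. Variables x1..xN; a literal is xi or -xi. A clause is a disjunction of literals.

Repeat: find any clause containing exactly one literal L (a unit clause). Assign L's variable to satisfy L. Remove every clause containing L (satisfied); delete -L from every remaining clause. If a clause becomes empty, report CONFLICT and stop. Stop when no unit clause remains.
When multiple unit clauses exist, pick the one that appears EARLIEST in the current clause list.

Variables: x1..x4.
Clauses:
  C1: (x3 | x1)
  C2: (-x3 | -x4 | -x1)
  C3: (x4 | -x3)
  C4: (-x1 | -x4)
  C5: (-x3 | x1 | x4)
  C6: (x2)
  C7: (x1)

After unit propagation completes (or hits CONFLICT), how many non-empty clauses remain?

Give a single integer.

Answer: 0

Derivation:
unit clause [2] forces x2=T; simplify:
  satisfied 1 clause(s); 6 remain; assigned so far: [2]
unit clause [1] forces x1=T; simplify:
  drop -1 from [-3, -4, -1] -> [-3, -4]
  drop -1 from [-1, -4] -> [-4]
  satisfied 3 clause(s); 3 remain; assigned so far: [1, 2]
unit clause [-4] forces x4=F; simplify:
  drop 4 from [4, -3] -> [-3]
  satisfied 2 clause(s); 1 remain; assigned so far: [1, 2, 4]
unit clause [-3] forces x3=F; simplify:
  satisfied 1 clause(s); 0 remain; assigned so far: [1, 2, 3, 4]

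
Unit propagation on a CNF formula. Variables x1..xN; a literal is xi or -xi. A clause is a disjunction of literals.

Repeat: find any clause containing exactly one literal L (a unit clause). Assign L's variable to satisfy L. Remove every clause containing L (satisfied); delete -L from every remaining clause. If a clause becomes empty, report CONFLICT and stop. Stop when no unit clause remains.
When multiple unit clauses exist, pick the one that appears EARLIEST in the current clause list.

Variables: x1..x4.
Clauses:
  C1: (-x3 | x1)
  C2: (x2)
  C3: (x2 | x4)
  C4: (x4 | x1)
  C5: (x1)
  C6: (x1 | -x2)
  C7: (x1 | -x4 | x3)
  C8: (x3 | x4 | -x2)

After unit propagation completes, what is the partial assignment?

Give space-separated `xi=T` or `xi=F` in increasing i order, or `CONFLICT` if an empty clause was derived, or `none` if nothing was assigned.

Answer: x1=T x2=T

Derivation:
unit clause [2] forces x2=T; simplify:
  drop -2 from [1, -2] -> [1]
  drop -2 from [3, 4, -2] -> [3, 4]
  satisfied 2 clause(s); 6 remain; assigned so far: [2]
unit clause [1] forces x1=T; simplify:
  satisfied 5 clause(s); 1 remain; assigned so far: [1, 2]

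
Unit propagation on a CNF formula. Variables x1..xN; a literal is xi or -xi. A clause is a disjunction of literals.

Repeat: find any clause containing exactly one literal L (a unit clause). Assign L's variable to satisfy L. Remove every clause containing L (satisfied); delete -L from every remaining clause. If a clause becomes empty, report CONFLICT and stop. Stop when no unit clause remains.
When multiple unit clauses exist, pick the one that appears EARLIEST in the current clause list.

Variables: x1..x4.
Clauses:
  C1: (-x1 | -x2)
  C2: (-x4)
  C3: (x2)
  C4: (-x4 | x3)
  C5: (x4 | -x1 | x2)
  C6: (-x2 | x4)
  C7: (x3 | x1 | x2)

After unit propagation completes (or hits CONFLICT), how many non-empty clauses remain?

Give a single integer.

Answer: 1

Derivation:
unit clause [-4] forces x4=F; simplify:
  drop 4 from [4, -1, 2] -> [-1, 2]
  drop 4 from [-2, 4] -> [-2]
  satisfied 2 clause(s); 5 remain; assigned so far: [4]
unit clause [2] forces x2=T; simplify:
  drop -2 from [-1, -2] -> [-1]
  drop -2 from [-2] -> [] (empty!)
  satisfied 3 clause(s); 2 remain; assigned so far: [2, 4]
CONFLICT (empty clause)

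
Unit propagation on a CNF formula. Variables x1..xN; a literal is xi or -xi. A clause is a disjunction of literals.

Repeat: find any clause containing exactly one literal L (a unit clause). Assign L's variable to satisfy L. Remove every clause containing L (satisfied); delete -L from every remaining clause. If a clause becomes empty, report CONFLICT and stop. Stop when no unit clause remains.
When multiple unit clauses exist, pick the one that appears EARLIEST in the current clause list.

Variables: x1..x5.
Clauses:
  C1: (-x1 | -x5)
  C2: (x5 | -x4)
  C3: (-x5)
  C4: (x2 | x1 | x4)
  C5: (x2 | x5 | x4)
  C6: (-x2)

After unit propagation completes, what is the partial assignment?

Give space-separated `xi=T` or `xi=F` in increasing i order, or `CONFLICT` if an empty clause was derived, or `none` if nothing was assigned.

Answer: CONFLICT

Derivation:
unit clause [-5] forces x5=F; simplify:
  drop 5 from [5, -4] -> [-4]
  drop 5 from [2, 5, 4] -> [2, 4]
  satisfied 2 clause(s); 4 remain; assigned so far: [5]
unit clause [-4] forces x4=F; simplify:
  drop 4 from [2, 1, 4] -> [2, 1]
  drop 4 from [2, 4] -> [2]
  satisfied 1 clause(s); 3 remain; assigned so far: [4, 5]
unit clause [2] forces x2=T; simplify:
  drop -2 from [-2] -> [] (empty!)
  satisfied 2 clause(s); 1 remain; assigned so far: [2, 4, 5]
CONFLICT (empty clause)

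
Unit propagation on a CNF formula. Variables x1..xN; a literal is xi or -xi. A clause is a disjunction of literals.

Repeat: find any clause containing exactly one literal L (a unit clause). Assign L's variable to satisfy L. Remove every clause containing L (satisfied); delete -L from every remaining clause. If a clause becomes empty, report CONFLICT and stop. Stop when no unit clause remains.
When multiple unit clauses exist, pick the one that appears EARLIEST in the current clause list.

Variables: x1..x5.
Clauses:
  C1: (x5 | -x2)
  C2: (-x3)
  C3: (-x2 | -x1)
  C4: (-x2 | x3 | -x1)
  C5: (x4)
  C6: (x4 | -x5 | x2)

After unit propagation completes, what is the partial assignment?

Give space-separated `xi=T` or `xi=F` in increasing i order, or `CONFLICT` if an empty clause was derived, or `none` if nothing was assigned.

Answer: x3=F x4=T

Derivation:
unit clause [-3] forces x3=F; simplify:
  drop 3 from [-2, 3, -1] -> [-2, -1]
  satisfied 1 clause(s); 5 remain; assigned so far: [3]
unit clause [4] forces x4=T; simplify:
  satisfied 2 clause(s); 3 remain; assigned so far: [3, 4]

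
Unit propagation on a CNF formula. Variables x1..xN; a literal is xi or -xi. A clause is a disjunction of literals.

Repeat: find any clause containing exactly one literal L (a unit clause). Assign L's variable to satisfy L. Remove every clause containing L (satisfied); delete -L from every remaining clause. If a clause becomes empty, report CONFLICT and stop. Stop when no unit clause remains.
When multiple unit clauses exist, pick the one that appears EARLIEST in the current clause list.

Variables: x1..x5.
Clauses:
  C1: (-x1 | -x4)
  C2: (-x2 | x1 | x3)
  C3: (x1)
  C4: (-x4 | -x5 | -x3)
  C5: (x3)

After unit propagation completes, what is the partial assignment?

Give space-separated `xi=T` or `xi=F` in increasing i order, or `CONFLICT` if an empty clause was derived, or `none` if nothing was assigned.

unit clause [1] forces x1=T; simplify:
  drop -1 from [-1, -4] -> [-4]
  satisfied 2 clause(s); 3 remain; assigned so far: [1]
unit clause [-4] forces x4=F; simplify:
  satisfied 2 clause(s); 1 remain; assigned so far: [1, 4]
unit clause [3] forces x3=T; simplify:
  satisfied 1 clause(s); 0 remain; assigned so far: [1, 3, 4]

Answer: x1=T x3=T x4=F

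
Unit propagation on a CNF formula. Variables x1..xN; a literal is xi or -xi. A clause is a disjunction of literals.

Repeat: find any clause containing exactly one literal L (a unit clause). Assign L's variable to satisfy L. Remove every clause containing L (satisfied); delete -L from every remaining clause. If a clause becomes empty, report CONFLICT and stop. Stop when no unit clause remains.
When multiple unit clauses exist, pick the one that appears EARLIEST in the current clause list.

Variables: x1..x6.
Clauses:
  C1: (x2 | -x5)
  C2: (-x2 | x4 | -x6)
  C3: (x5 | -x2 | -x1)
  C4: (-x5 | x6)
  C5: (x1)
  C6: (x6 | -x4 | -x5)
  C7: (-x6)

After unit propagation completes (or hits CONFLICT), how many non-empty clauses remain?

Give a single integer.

Answer: 0

Derivation:
unit clause [1] forces x1=T; simplify:
  drop -1 from [5, -2, -1] -> [5, -2]
  satisfied 1 clause(s); 6 remain; assigned so far: [1]
unit clause [-6] forces x6=F; simplify:
  drop 6 from [-5, 6] -> [-5]
  drop 6 from [6, -4, -5] -> [-4, -5]
  satisfied 2 clause(s); 4 remain; assigned so far: [1, 6]
unit clause [-5] forces x5=F; simplify:
  drop 5 from [5, -2] -> [-2]
  satisfied 3 clause(s); 1 remain; assigned so far: [1, 5, 6]
unit clause [-2] forces x2=F; simplify:
  satisfied 1 clause(s); 0 remain; assigned so far: [1, 2, 5, 6]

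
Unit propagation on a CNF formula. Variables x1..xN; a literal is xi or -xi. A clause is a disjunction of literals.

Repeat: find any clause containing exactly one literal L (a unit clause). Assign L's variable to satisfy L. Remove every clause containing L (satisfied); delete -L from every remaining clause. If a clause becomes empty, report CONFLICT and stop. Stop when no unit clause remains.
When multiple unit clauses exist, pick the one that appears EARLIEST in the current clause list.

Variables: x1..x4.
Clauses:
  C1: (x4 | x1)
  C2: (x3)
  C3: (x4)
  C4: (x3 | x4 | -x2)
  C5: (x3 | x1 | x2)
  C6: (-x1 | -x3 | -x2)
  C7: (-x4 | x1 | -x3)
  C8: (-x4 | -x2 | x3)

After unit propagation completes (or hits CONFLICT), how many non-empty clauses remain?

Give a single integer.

unit clause [3] forces x3=T; simplify:
  drop -3 from [-1, -3, -2] -> [-1, -2]
  drop -3 from [-4, 1, -3] -> [-4, 1]
  satisfied 4 clause(s); 4 remain; assigned so far: [3]
unit clause [4] forces x4=T; simplify:
  drop -4 from [-4, 1] -> [1]
  satisfied 2 clause(s); 2 remain; assigned so far: [3, 4]
unit clause [1] forces x1=T; simplify:
  drop -1 from [-1, -2] -> [-2]
  satisfied 1 clause(s); 1 remain; assigned so far: [1, 3, 4]
unit clause [-2] forces x2=F; simplify:
  satisfied 1 clause(s); 0 remain; assigned so far: [1, 2, 3, 4]

Answer: 0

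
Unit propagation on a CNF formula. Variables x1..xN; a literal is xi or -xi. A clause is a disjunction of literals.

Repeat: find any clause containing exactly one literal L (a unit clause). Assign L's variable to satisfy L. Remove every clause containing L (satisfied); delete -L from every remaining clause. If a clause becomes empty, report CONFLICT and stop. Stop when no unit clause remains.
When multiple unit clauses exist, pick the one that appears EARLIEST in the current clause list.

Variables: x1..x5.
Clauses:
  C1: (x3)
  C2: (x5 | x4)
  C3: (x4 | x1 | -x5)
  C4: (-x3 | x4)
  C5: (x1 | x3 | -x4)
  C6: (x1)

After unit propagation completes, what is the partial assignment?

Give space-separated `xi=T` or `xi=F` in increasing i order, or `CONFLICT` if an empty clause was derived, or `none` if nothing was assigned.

Answer: x1=T x3=T x4=T

Derivation:
unit clause [3] forces x3=T; simplify:
  drop -3 from [-3, 4] -> [4]
  satisfied 2 clause(s); 4 remain; assigned so far: [3]
unit clause [4] forces x4=T; simplify:
  satisfied 3 clause(s); 1 remain; assigned so far: [3, 4]
unit clause [1] forces x1=T; simplify:
  satisfied 1 clause(s); 0 remain; assigned so far: [1, 3, 4]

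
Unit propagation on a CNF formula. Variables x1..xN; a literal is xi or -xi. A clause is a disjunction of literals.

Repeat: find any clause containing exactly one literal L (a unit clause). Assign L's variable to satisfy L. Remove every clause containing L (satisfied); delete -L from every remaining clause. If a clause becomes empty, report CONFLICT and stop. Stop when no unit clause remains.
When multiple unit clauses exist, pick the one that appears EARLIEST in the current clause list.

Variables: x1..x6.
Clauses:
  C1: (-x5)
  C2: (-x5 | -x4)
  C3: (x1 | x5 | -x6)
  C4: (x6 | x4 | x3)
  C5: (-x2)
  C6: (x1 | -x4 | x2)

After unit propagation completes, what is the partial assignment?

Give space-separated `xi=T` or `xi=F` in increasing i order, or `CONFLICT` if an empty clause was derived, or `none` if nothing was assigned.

unit clause [-5] forces x5=F; simplify:
  drop 5 from [1, 5, -6] -> [1, -6]
  satisfied 2 clause(s); 4 remain; assigned so far: [5]
unit clause [-2] forces x2=F; simplify:
  drop 2 from [1, -4, 2] -> [1, -4]
  satisfied 1 clause(s); 3 remain; assigned so far: [2, 5]

Answer: x2=F x5=F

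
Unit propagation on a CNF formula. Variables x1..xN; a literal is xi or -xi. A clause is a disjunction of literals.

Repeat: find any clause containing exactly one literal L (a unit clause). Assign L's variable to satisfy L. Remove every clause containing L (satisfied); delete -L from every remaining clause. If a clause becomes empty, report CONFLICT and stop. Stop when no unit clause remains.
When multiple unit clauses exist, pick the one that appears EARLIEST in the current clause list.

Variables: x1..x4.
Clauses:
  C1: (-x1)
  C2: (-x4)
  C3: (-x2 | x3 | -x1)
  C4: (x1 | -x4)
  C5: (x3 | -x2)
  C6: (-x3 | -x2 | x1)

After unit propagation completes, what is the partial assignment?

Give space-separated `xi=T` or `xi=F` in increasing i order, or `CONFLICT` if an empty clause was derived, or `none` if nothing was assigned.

unit clause [-1] forces x1=F; simplify:
  drop 1 from [1, -4] -> [-4]
  drop 1 from [-3, -2, 1] -> [-3, -2]
  satisfied 2 clause(s); 4 remain; assigned so far: [1]
unit clause [-4] forces x4=F; simplify:
  satisfied 2 clause(s); 2 remain; assigned so far: [1, 4]

Answer: x1=F x4=F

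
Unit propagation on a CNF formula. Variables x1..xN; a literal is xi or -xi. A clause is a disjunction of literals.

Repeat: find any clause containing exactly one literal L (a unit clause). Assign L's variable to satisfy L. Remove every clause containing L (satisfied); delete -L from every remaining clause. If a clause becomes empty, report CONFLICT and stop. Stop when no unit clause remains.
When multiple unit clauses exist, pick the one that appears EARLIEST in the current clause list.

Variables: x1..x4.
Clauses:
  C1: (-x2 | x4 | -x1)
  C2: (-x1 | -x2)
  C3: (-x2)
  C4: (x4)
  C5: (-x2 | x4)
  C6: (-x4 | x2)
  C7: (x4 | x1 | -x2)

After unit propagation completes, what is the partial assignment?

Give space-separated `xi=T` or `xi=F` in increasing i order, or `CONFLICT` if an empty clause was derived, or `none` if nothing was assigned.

unit clause [-2] forces x2=F; simplify:
  drop 2 from [-4, 2] -> [-4]
  satisfied 5 clause(s); 2 remain; assigned so far: [2]
unit clause [4] forces x4=T; simplify:
  drop -4 from [-4] -> [] (empty!)
  satisfied 1 clause(s); 1 remain; assigned so far: [2, 4]
CONFLICT (empty clause)

Answer: CONFLICT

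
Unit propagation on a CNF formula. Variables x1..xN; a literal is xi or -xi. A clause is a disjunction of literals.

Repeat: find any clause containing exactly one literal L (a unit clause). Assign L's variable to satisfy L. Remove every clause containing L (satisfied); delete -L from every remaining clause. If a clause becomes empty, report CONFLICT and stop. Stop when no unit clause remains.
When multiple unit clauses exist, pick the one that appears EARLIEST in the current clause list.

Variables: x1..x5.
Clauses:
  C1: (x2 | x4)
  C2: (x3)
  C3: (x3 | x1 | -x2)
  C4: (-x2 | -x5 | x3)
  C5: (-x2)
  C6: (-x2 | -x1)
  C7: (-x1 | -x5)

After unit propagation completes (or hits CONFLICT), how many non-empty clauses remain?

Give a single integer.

Answer: 1

Derivation:
unit clause [3] forces x3=T; simplify:
  satisfied 3 clause(s); 4 remain; assigned so far: [3]
unit clause [-2] forces x2=F; simplify:
  drop 2 from [2, 4] -> [4]
  satisfied 2 clause(s); 2 remain; assigned so far: [2, 3]
unit clause [4] forces x4=T; simplify:
  satisfied 1 clause(s); 1 remain; assigned so far: [2, 3, 4]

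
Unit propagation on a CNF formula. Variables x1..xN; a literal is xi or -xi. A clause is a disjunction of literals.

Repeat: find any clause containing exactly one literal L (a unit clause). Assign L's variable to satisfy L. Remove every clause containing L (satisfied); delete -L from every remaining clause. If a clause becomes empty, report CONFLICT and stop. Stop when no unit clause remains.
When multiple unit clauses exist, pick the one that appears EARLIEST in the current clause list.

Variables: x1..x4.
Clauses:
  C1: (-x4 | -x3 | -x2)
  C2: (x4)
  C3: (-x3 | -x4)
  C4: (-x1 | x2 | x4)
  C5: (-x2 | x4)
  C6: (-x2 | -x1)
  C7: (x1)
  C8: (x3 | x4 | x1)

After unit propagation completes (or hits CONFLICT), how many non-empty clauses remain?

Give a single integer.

Answer: 0

Derivation:
unit clause [4] forces x4=T; simplify:
  drop -4 from [-4, -3, -2] -> [-3, -2]
  drop -4 from [-3, -4] -> [-3]
  satisfied 4 clause(s); 4 remain; assigned so far: [4]
unit clause [-3] forces x3=F; simplify:
  satisfied 2 clause(s); 2 remain; assigned so far: [3, 4]
unit clause [1] forces x1=T; simplify:
  drop -1 from [-2, -1] -> [-2]
  satisfied 1 clause(s); 1 remain; assigned so far: [1, 3, 4]
unit clause [-2] forces x2=F; simplify:
  satisfied 1 clause(s); 0 remain; assigned so far: [1, 2, 3, 4]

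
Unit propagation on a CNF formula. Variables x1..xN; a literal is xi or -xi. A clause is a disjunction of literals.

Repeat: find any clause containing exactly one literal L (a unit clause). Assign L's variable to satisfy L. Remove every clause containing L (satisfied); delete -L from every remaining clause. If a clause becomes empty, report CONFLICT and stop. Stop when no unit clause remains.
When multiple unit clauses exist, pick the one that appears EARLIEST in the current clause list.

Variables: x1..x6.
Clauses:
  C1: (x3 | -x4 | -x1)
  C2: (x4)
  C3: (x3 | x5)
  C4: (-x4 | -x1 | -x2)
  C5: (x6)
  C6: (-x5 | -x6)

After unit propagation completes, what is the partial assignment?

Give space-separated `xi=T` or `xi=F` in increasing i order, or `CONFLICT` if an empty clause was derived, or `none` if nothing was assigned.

unit clause [4] forces x4=T; simplify:
  drop -4 from [3, -4, -1] -> [3, -1]
  drop -4 from [-4, -1, -2] -> [-1, -2]
  satisfied 1 clause(s); 5 remain; assigned so far: [4]
unit clause [6] forces x6=T; simplify:
  drop -6 from [-5, -6] -> [-5]
  satisfied 1 clause(s); 4 remain; assigned so far: [4, 6]
unit clause [-5] forces x5=F; simplify:
  drop 5 from [3, 5] -> [3]
  satisfied 1 clause(s); 3 remain; assigned so far: [4, 5, 6]
unit clause [3] forces x3=T; simplify:
  satisfied 2 clause(s); 1 remain; assigned so far: [3, 4, 5, 6]

Answer: x3=T x4=T x5=F x6=T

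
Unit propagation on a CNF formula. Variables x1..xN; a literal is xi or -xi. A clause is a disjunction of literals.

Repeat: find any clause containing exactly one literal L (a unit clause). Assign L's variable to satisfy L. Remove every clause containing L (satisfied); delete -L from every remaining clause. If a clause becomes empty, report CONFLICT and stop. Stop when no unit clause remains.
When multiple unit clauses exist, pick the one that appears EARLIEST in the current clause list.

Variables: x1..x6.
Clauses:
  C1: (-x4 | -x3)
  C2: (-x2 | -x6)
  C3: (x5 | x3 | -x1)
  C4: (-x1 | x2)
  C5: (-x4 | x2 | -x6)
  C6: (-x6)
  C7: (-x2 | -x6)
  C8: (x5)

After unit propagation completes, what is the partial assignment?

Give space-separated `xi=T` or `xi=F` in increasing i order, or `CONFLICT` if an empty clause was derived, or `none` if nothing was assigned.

unit clause [-6] forces x6=F; simplify:
  satisfied 4 clause(s); 4 remain; assigned so far: [6]
unit clause [5] forces x5=T; simplify:
  satisfied 2 clause(s); 2 remain; assigned so far: [5, 6]

Answer: x5=T x6=F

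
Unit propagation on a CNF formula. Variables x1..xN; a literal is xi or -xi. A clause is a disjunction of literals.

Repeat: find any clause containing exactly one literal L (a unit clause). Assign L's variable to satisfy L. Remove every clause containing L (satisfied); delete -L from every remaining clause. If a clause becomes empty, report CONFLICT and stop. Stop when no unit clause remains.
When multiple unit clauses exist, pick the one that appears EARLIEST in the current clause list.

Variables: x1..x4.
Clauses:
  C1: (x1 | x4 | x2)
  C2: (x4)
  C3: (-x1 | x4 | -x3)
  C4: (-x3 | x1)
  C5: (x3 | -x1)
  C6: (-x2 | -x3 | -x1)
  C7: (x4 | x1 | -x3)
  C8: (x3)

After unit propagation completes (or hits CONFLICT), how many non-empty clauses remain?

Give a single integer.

unit clause [4] forces x4=T; simplify:
  satisfied 4 clause(s); 4 remain; assigned so far: [4]
unit clause [3] forces x3=T; simplify:
  drop -3 from [-3, 1] -> [1]
  drop -3 from [-2, -3, -1] -> [-2, -1]
  satisfied 2 clause(s); 2 remain; assigned so far: [3, 4]
unit clause [1] forces x1=T; simplify:
  drop -1 from [-2, -1] -> [-2]
  satisfied 1 clause(s); 1 remain; assigned so far: [1, 3, 4]
unit clause [-2] forces x2=F; simplify:
  satisfied 1 clause(s); 0 remain; assigned so far: [1, 2, 3, 4]

Answer: 0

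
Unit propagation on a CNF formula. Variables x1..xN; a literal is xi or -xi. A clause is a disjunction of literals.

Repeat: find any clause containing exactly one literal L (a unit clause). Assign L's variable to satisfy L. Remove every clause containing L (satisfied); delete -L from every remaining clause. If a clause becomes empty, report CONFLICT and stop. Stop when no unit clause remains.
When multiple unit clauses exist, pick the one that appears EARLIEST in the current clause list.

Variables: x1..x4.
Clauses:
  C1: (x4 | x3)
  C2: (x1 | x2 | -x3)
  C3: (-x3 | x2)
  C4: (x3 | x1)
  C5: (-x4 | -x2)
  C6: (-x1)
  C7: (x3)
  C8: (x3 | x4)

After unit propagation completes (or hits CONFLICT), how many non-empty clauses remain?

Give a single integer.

unit clause [-1] forces x1=F; simplify:
  drop 1 from [1, 2, -3] -> [2, -3]
  drop 1 from [3, 1] -> [3]
  satisfied 1 clause(s); 7 remain; assigned so far: [1]
unit clause [3] forces x3=T; simplify:
  drop -3 from [2, -3] -> [2]
  drop -3 from [-3, 2] -> [2]
  satisfied 4 clause(s); 3 remain; assigned so far: [1, 3]
unit clause [2] forces x2=T; simplify:
  drop -2 from [-4, -2] -> [-4]
  satisfied 2 clause(s); 1 remain; assigned so far: [1, 2, 3]
unit clause [-4] forces x4=F; simplify:
  satisfied 1 clause(s); 0 remain; assigned so far: [1, 2, 3, 4]

Answer: 0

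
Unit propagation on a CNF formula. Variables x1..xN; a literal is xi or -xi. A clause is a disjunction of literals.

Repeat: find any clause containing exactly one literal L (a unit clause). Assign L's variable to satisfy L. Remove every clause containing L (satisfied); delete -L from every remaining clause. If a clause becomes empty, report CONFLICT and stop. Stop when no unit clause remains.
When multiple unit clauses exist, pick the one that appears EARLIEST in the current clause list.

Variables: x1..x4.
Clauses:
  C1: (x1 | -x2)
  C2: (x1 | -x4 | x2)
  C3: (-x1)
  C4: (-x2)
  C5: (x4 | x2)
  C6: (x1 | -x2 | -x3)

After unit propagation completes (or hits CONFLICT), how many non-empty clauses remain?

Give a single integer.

Answer: 0

Derivation:
unit clause [-1] forces x1=F; simplify:
  drop 1 from [1, -2] -> [-2]
  drop 1 from [1, -4, 2] -> [-4, 2]
  drop 1 from [1, -2, -3] -> [-2, -3]
  satisfied 1 clause(s); 5 remain; assigned so far: [1]
unit clause [-2] forces x2=F; simplify:
  drop 2 from [-4, 2] -> [-4]
  drop 2 from [4, 2] -> [4]
  satisfied 3 clause(s); 2 remain; assigned so far: [1, 2]
unit clause [-4] forces x4=F; simplify:
  drop 4 from [4] -> [] (empty!)
  satisfied 1 clause(s); 1 remain; assigned so far: [1, 2, 4]
CONFLICT (empty clause)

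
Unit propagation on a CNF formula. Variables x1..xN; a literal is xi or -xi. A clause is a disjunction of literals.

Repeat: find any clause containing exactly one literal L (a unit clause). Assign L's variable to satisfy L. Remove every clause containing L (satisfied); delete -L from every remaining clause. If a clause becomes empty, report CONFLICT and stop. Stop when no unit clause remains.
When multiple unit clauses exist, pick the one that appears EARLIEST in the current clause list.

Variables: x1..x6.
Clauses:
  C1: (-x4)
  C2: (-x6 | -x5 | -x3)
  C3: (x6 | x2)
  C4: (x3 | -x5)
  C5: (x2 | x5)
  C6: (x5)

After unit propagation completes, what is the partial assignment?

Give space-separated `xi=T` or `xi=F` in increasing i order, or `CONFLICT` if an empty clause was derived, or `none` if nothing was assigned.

unit clause [-4] forces x4=F; simplify:
  satisfied 1 clause(s); 5 remain; assigned so far: [4]
unit clause [5] forces x5=T; simplify:
  drop -5 from [-6, -5, -3] -> [-6, -3]
  drop -5 from [3, -5] -> [3]
  satisfied 2 clause(s); 3 remain; assigned so far: [4, 5]
unit clause [3] forces x3=T; simplify:
  drop -3 from [-6, -3] -> [-6]
  satisfied 1 clause(s); 2 remain; assigned so far: [3, 4, 5]
unit clause [-6] forces x6=F; simplify:
  drop 6 from [6, 2] -> [2]
  satisfied 1 clause(s); 1 remain; assigned so far: [3, 4, 5, 6]
unit clause [2] forces x2=T; simplify:
  satisfied 1 clause(s); 0 remain; assigned so far: [2, 3, 4, 5, 6]

Answer: x2=T x3=T x4=F x5=T x6=F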